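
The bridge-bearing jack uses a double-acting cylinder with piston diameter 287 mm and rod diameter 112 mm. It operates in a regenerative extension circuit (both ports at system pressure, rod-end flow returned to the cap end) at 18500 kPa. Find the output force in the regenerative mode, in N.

F ≈ 1.82e5 N

With equal pressure on both faces, forces on the annular region cancel; the net push is pressure × rod cross-section.
Rod cross-section A_rod = π/4 × (112 mm)² = 9852 mm^2
F = P × A_rod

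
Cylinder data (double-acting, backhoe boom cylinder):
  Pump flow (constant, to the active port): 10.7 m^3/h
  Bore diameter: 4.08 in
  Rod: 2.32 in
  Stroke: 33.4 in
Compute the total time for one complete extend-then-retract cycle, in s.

t ≈ 4.04 s

Cap-side area A_cap = π/4 × (4.08 in)² = 13.07 in^2
Rod-side annular area A_ann = π/4 × (4.08² − 2.32²) = 8.847 in^2
t_ext = A_cap·L/Q = 2.408 s
t_ret = A_ann·L/Q = 1.629 s
t_cycle = t_ext + t_ret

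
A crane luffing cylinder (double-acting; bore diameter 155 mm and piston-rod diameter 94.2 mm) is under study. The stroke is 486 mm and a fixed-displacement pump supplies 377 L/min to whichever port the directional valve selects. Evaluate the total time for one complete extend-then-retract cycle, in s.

t ≈ 2.38 s

Cap-side area A_cap = π/4 × (155 mm)² = 18870 mm^2
Rod-side annular area A_ann = π/4 × (155² − 94.2²) = 11900 mm^2
t_ext = A_cap·L/Q = 1.459 s
t_ret = A_ann·L/Q = 0.9204 s
t_cycle = t_ext + t_ret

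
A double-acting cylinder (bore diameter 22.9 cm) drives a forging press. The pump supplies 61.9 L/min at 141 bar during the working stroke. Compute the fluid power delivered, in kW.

Hydraulic power = P × Q

W ≈ 14.5 kW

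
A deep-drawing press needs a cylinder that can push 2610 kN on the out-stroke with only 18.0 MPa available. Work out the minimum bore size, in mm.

Extension force acts on the full piston face: F = P × (π/4)D².
D = √(4F / (πP)) = √(4 × 2610 kN / (π × 18.0 MPa))

D ≈ 430 mm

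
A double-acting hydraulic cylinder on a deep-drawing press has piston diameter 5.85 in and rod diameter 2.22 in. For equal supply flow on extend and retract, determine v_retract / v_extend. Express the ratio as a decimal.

Cap-side area A_cap = π/4 × (5.85 in)² = 26.88 in^2
Rod-side annular area A_ann = π/4 × (5.85² − 2.22²) = 23.01 in^2
For equal Q, v ∝ 1/A, so v_ret/v_ext = A_cap/A_ann.

v_ret/v_ext ≈ 1.17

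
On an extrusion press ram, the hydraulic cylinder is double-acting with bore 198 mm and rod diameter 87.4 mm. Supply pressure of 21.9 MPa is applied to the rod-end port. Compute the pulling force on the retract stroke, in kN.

Rod-side annular area A_ann = π/4 × (198² − 87.4²) = 24790 mm^2
On retraction the pressure acts on the annular area (bore minus rod).
F = P × A_ann

F ≈ 543 kN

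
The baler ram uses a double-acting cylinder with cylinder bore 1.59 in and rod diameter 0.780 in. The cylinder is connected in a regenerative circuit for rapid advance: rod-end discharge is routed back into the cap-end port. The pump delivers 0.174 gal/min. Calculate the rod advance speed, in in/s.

v ≈ 1.40 in/s

In regeneration the rod-end outflow joins the pump flow into the cap end, so the net volume the pump must supply per unit advance equals the rod cross-section area.
Rod cross-section A_rod = π/4 × (0.780 in)² = 0.4778 in^2
v = Q_pump / A_rod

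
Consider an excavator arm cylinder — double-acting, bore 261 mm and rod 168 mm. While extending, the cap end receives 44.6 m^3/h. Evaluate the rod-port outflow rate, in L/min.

Cap-side area A_cap = π/4 × (261 mm)² = 53500 mm^2
Rod-side annular area A_ann = π/4 × (261² − 168²) = 31340 mm^2
Piston speed v = Q_in/A_cap; rod-end outflow Q_out = v × A_ann = Q_in × A_ann/A_cap.

Q_out ≈ 435 L/min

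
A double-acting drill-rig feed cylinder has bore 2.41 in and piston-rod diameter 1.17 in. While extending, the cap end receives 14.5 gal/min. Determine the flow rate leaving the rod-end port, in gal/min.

Q_out ≈ 11.1 gal/min

Cap-side area A_cap = π/4 × (2.41 in)² = 4.562 in^2
Rod-side annular area A_ann = π/4 × (2.41² − 1.17²) = 3.487 in^2
Piston speed v = Q_in/A_cap; rod-end outflow Q_out = v × A_ann = Q_in × A_ann/A_cap.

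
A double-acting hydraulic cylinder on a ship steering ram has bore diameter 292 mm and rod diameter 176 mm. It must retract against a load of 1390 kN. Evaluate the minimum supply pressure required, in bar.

P ≈ 326 bar

Rod-side annular area A_ann = π/4 × (292² − 176²) = 42640 mm^2
Retraction: pressure acts on the annular area.
P = F / A = 1390 kN / A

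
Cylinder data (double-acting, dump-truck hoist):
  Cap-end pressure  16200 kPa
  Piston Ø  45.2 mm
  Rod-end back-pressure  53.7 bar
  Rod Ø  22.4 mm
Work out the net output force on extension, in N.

F ≈ 19500 N

Cap-side area A_cap = π/4 × (45.2 mm)² = 1605 mm^2
Rod-side annular area A_ann = π/4 × (45.2² − 22.4²) = 1211 mm^2
Net thrust = P_cap·A_cap − P_rod·A_ann = 25990 N − 6500 N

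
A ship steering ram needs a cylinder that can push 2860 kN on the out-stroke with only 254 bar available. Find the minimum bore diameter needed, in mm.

D ≈ 379 mm

Extension force acts on the full piston face: F = P × (π/4)D².
D = √(4F / (πP)) = √(4 × 2860 kN / (π × 254 bar))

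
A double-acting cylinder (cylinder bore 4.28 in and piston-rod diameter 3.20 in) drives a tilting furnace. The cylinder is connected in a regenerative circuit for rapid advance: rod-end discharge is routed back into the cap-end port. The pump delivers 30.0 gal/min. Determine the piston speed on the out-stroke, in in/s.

v ≈ 14.4 in/s

In regeneration the rod-end outflow joins the pump flow into the cap end, so the net volume the pump must supply per unit advance equals the rod cross-section area.
Rod cross-section A_rod = π/4 × (3.20 in)² = 8.042 in^2
v = Q_pump / A_rod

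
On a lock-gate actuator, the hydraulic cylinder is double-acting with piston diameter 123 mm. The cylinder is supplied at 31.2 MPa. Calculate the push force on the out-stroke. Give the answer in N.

F ≈ 3.71e5 N

Cap-side area A_cap = π/4 × (123 mm)² = 11880 mm^2
F = P × A_cap = 31.2 MPa × A_cap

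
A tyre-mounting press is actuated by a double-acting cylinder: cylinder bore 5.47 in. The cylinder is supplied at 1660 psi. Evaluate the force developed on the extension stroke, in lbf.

Cap-side area A_cap = π/4 × (5.47 in)² = 23.50 in^2
F = P × A_cap = 1660 psi × A_cap

F ≈ 39000 lbf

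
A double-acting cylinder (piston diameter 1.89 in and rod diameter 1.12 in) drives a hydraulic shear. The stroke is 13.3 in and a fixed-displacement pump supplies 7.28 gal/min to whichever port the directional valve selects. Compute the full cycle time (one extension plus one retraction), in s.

Cap-side area A_cap = π/4 × (1.89 in)² = 2.806 in^2
Rod-side annular area A_ann = π/4 × (1.89² − 1.12²) = 1.820 in^2
t_ext = A_cap·L/Q = 1.331 s
t_ret = A_ann·L/Q = 0.8638 s
t_cycle = t_ext + t_ret

t ≈ 2.20 s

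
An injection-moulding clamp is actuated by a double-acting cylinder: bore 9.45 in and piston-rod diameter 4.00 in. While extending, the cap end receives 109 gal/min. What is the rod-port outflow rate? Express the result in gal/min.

Q_out ≈ 89.5 gal/min

Cap-side area A_cap = π/4 × (9.45 in)² = 70.14 in^2
Rod-side annular area A_ann = π/4 × (9.45² − 4.00²) = 57.57 in^2
Piston speed v = Q_in/A_cap; rod-end outflow Q_out = v × A_ann = Q_in × A_ann/A_cap.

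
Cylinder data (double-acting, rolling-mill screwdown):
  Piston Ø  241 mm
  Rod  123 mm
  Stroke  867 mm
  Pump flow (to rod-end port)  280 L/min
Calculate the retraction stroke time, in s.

Rod-side annular area A_ann = π/4 × (241² − 123²) = 33730 mm^2
Swept volume V = A × L; t = V / Q = A·L / Q

t ≈ 6.27 s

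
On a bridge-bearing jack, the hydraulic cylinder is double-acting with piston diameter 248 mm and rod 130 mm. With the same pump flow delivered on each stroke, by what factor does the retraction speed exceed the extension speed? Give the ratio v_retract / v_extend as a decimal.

v_ret/v_ext ≈ 1.38

Cap-side area A_cap = π/4 × (248 mm)² = 48310 mm^2
Rod-side annular area A_ann = π/4 × (248² − 130²) = 35030 mm^2
For equal Q, v ∝ 1/A, so v_ret/v_ext = A_cap/A_ann.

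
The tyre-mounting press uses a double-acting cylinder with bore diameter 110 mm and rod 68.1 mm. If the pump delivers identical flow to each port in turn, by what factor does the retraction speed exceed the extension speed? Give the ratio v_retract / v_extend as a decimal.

v_ret/v_ext ≈ 1.62

Cap-side area A_cap = π/4 × (110 mm)² = 9503 mm^2
Rod-side annular area A_ann = π/4 × (110² − 68.1²) = 5861 mm^2
For equal Q, v ∝ 1/A, so v_ret/v_ext = A_cap/A_ann.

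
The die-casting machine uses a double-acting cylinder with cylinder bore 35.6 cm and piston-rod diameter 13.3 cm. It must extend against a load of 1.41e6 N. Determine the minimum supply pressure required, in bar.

P ≈ 142 bar

Cap-side area A_cap = π/4 × (35.6 cm)² = 995.4 cm^2
P = F / A = 1.41e6 N / A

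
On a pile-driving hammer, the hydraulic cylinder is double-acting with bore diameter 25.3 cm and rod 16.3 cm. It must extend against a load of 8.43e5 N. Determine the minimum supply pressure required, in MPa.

Cap-side area A_cap = π/4 × (25.3 cm)² = 502.7 cm^2
P = F / A = 8.43e5 N / A

P ≈ 16.8 MPa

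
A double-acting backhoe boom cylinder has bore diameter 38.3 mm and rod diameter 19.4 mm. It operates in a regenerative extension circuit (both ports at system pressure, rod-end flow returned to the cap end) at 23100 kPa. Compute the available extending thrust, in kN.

F ≈ 6.83 kN

With equal pressure on both faces, forces on the annular region cancel; the net push is pressure × rod cross-section.
Rod cross-section A_rod = π/4 × (19.4 mm)² = 295.6 mm^2
F = P × A_rod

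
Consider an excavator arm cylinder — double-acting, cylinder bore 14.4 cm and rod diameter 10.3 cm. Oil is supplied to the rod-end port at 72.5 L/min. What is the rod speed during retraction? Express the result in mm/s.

Rod-side annular area A_ann = π/4 × (14.4² − 10.3²) = 79.54 cm^2
Flow into the rod-end port fills the annular volume.
v = Q / A

v ≈ 152 mm/s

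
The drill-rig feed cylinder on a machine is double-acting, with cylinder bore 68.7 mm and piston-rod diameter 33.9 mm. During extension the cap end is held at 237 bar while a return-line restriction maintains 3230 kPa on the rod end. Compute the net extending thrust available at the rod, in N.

F ≈ 78800 N

Cap-side area A_cap = π/4 × (68.7 mm)² = 3707 mm^2
Rod-side annular area A_ann = π/4 × (68.7² − 33.9²) = 2804 mm^2
Net thrust = P_cap·A_cap − P_rod·A_ann = 87850 N − 9058 N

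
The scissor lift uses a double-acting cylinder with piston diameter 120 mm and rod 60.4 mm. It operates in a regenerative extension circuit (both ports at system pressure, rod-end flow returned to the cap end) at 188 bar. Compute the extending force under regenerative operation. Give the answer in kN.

With equal pressure on both faces, forces on the annular region cancel; the net push is pressure × rod cross-section.
Rod cross-section A_rod = π/4 × (60.4 mm)² = 2865 mm^2
F = P × A_rod

F ≈ 53.9 kN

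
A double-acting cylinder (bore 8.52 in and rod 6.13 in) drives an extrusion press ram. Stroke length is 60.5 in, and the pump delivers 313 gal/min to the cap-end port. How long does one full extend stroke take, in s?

Cap-side area A_cap = π/4 × (8.52 in)² = 57.01 in^2
Swept volume V = A × L; t = V / Q = A·L / Q

t ≈ 2.86 s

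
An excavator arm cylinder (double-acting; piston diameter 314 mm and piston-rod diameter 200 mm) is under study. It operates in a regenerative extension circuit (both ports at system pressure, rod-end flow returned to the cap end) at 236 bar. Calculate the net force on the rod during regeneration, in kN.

F ≈ 741 kN

With equal pressure on both faces, forces on the annular region cancel; the net push is pressure × rod cross-section.
Rod cross-section A_rod = π/4 × (200 mm)² = 31420 mm^2
F = P × A_rod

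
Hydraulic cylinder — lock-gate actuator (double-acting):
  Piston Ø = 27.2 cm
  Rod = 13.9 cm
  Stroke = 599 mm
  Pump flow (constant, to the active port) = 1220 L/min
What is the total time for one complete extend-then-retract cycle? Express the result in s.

Cap-side area A_cap = π/4 × (27.2 cm)² = 581.1 cm^2
Rod-side annular area A_ann = π/4 × (27.2² − 13.9²) = 429.3 cm^2
t_ext = A_cap·L/Q = 1.712 s
t_ret = A_ann·L/Q = 1.265 s
t_cycle = t_ext + t_ret

t ≈ 2.98 s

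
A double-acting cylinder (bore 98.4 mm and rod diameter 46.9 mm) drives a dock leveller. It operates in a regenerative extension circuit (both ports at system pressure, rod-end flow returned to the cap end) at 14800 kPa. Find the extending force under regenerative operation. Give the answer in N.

With equal pressure on both faces, forces on the annular region cancel; the net push is pressure × rod cross-section.
Rod cross-section A_rod = π/4 × (46.9 mm)² = 1728 mm^2
F = P × A_rod

F ≈ 25600 N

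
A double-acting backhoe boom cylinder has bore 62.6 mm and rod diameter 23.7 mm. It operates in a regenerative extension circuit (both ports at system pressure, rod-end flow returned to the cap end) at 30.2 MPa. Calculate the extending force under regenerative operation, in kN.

With equal pressure on both faces, forces on the annular region cancel; the net push is pressure × rod cross-section.
Rod cross-section A_rod = π/4 × (23.7 mm)² = 441.2 mm^2
F = P × A_rod

F ≈ 13.3 kN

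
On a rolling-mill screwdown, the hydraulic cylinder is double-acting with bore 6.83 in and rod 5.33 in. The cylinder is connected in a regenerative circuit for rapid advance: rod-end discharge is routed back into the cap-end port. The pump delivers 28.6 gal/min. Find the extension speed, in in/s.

In regeneration the rod-end outflow joins the pump flow into the cap end, so the net volume the pump must supply per unit advance equals the rod cross-section area.
Rod cross-section A_rod = π/4 × (5.33 in)² = 22.31 in^2
v = Q_pump / A_rod

v ≈ 4.93 in/s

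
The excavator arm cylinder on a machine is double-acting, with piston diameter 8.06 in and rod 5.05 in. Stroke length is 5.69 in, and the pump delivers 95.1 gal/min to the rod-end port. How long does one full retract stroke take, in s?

t ≈ 0.482 s

Rod-side annular area A_ann = π/4 × (8.06² − 5.05²) = 30.99 in^2
Swept volume V = A × L; t = V / Q = A·L / Q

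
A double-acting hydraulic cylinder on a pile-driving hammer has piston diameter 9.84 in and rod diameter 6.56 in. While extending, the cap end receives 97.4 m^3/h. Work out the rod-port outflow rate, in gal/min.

Cap-side area A_cap = π/4 × (9.84 in)² = 76.05 in^2
Rod-side annular area A_ann = π/4 × (9.84² − 6.56²) = 42.25 in^2
Piston speed v = Q_in/A_cap; rod-end outflow Q_out = v × A_ann = Q_in × A_ann/A_cap.

Q_out ≈ 238 gal/min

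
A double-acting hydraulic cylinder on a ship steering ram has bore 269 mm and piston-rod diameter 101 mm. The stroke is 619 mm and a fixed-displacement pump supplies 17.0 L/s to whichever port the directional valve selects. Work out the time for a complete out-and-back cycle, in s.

t ≈ 3.85 s

Cap-side area A_cap = π/4 × (269 mm)² = 56830 mm^2
Rod-side annular area A_ann = π/4 × (269² − 101²) = 48820 mm^2
t_ext = A_cap·L/Q = 2.069 s
t_ret = A_ann·L/Q = 1.778 s
t_cycle = t_ext + t_ret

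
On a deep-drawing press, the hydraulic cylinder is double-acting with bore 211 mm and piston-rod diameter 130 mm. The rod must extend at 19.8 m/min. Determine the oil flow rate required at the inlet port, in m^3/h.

Q ≈ 41.5 m^3/h

Cap-side area A_cap = π/4 × (211 mm)² = 34970 mm^2
Q = A × v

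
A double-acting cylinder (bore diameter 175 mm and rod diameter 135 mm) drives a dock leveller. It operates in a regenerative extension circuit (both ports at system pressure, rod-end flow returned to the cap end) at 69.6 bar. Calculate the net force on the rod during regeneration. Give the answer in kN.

F ≈ 99.6 kN

With equal pressure on both faces, forces on the annular region cancel; the net push is pressure × rod cross-section.
Rod cross-section A_rod = π/4 × (135 mm)² = 14310 mm^2
F = P × A_rod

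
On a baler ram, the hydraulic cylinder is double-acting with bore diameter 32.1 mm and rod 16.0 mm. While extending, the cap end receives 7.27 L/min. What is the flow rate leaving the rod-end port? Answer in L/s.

Cap-side area A_cap = π/4 × (32.1 mm)² = 809.3 mm^2
Rod-side annular area A_ann = π/4 × (32.1² − 16.0²) = 608.2 mm^2
Piston speed v = Q_in/A_cap; rod-end outflow Q_out = v × A_ann = Q_in × A_ann/A_cap.

Q_out ≈ 0.0911 L/s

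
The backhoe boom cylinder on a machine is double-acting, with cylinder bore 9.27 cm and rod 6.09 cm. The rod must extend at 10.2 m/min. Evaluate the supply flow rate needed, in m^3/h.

Q ≈ 4.13 m^3/h

Cap-side area A_cap = π/4 × (9.27 cm)² = 67.49 cm^2
Q = A × v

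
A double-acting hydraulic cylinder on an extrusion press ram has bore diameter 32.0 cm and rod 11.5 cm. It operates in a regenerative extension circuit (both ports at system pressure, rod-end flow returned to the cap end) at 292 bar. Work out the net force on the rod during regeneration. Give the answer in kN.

F ≈ 303 kN

With equal pressure on both faces, forces on the annular region cancel; the net push is pressure × rod cross-section.
Rod cross-section A_rod = π/4 × (11.5 cm)² = 103.9 cm^2
F = P × A_rod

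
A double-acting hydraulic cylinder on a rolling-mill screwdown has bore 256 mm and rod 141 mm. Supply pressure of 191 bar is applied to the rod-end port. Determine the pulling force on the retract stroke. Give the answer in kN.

Rod-side annular area A_ann = π/4 × (256² − 141²) = 35860 mm^2
On retraction the pressure acts on the annular area (bore minus rod).
F = P × A_ann

F ≈ 685 kN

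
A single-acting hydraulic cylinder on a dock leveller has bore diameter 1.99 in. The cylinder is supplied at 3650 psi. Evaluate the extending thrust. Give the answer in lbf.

F ≈ 11400 lbf

Cap-side area A_cap = π/4 × (1.99 in)² = 3.110 in^2
F = P × A_cap = 3650 psi × A_cap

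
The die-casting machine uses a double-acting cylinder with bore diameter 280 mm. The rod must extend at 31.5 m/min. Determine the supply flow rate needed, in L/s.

Q ≈ 32.3 L/s

Cap-side area A_cap = π/4 × (280 mm)² = 61580 mm^2
Q = A × v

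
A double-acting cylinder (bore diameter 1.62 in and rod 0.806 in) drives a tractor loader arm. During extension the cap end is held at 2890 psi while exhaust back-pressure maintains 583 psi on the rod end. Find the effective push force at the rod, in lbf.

Cap-side area A_cap = π/4 × (1.62 in)² = 2.061 in^2
Rod-side annular area A_ann = π/4 × (1.62² − 0.806²) = 1.551 in^2
Net thrust = P_cap·A_cap − P_rod·A_ann = 5957 lbf − 904.2 lbf

F ≈ 5050 lbf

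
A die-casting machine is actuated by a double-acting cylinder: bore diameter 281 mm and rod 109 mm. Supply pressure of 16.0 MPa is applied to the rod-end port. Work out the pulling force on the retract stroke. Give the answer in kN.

Rod-side annular area A_ann = π/4 × (281² − 109²) = 52680 mm^2
On retraction the pressure acts on the annular area (bore minus rod).
F = P × A_ann

F ≈ 843 kN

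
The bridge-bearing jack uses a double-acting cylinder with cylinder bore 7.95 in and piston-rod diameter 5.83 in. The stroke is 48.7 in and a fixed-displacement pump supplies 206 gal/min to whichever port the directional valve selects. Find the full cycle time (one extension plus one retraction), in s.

Cap-side area A_cap = π/4 × (7.95 in)² = 49.64 in^2
Rod-side annular area A_ann = π/4 × (7.95² − 5.83²) = 22.94 in^2
t_ext = A_cap·L/Q = 3.048 s
t_ret = A_ann·L/Q = 1.409 s
t_cycle = t_ext + t_ret

t ≈ 4.46 s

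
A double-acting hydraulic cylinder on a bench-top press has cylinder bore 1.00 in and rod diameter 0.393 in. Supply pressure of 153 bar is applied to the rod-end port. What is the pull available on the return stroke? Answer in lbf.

Rod-side annular area A_ann = π/4 × (1.00² − 0.393²) = 0.6641 in^2
On retraction the pressure acts on the annular area (bore minus rod).
F = P × A_ann

F ≈ 1470 lbf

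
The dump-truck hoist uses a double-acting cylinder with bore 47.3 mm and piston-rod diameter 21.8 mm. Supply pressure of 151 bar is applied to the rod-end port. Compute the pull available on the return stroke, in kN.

F ≈ 20.9 kN

Rod-side annular area A_ann = π/4 × (47.3² − 21.8²) = 1384 mm^2
On retraction the pressure acts on the annular area (bore minus rod).
F = P × A_ann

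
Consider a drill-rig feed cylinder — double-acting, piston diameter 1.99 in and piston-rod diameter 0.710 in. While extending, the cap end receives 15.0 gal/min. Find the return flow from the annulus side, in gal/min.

Cap-side area A_cap = π/4 × (1.99 in)² = 3.110 in^2
Rod-side annular area A_ann = π/4 × (1.99² − 0.710²) = 2.714 in^2
Piston speed v = Q_in/A_cap; rod-end outflow Q_out = v × A_ann = Q_in × A_ann/A_cap.

Q_out ≈ 13.1 gal/min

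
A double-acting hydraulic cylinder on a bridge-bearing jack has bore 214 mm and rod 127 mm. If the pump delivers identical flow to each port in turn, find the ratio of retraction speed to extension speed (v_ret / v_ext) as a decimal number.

Cap-side area A_cap = π/4 × (214 mm)² = 35970 mm^2
Rod-side annular area A_ann = π/4 × (214² − 127²) = 23300 mm^2
For equal Q, v ∝ 1/A, so v_ret/v_ext = A_cap/A_ann.

v_ret/v_ext ≈ 1.54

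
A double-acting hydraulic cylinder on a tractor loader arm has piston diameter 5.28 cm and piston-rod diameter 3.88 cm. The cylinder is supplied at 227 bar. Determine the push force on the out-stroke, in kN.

F ≈ 49.7 kN

Cap-side area A_cap = π/4 × (5.28 cm)² = 21.90 cm^2
F = P × A_cap = 227 bar × A_cap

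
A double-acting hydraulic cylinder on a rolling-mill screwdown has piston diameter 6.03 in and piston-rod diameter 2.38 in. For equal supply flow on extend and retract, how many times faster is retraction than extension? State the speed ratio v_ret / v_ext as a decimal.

v_ret/v_ext ≈ 1.18

Cap-side area A_cap = π/4 × (6.03 in)² = 28.56 in^2
Rod-side annular area A_ann = π/4 × (6.03² − 2.38²) = 24.11 in^2
For equal Q, v ∝ 1/A, so v_ret/v_ext = A_cap/A_ann.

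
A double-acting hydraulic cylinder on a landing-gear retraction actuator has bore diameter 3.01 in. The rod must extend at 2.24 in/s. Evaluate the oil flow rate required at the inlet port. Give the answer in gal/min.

Q ≈ 4.14 gal/min

Cap-side area A_cap = π/4 × (3.01 in)² = 7.116 in^2
Q = A × v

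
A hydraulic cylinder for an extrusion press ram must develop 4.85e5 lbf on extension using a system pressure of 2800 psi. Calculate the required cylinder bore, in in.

Extension force acts on the full piston face: F = P × (π/4)D².
D = √(4F / (πP)) = √(4 × 4.85e5 lbf / (π × 2800 psi))

D ≈ 14.9 in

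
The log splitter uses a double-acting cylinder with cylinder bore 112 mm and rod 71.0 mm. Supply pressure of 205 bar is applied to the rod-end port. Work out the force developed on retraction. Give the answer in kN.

F ≈ 121 kN

Rod-side annular area A_ann = π/4 × (112² − 71.0²) = 5893 mm^2
On retraction the pressure acts on the annular area (bore minus rod).
F = P × A_ann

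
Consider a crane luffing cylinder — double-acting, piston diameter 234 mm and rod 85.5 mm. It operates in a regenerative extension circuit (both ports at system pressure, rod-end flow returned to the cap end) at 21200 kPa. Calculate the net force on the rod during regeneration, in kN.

With equal pressure on both faces, forces on the annular region cancel; the net push is pressure × rod cross-section.
Rod cross-section A_rod = π/4 × (85.5 mm)² = 5741 mm^2
F = P × A_rod

F ≈ 122 kN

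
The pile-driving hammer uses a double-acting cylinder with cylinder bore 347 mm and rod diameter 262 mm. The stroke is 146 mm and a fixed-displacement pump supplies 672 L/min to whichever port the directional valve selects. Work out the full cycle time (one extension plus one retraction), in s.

Cap-side area A_cap = π/4 × (347 mm)² = 94570 mm^2
Rod-side annular area A_ann = π/4 × (347² − 262²) = 40660 mm^2
t_ext = A_cap·L/Q = 1.233 s
t_ret = A_ann·L/Q = 0.5300 s
t_cycle = t_ext + t_ret

t ≈ 1.76 s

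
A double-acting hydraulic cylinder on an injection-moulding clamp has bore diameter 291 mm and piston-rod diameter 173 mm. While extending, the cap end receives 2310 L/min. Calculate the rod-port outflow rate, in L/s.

Q_out ≈ 24.9 L/s

Cap-side area A_cap = π/4 × (291 mm)² = 66510 mm^2
Rod-side annular area A_ann = π/4 × (291² − 173²) = 43000 mm^2
Piston speed v = Q_in/A_cap; rod-end outflow Q_out = v × A_ann = Q_in × A_ann/A_cap.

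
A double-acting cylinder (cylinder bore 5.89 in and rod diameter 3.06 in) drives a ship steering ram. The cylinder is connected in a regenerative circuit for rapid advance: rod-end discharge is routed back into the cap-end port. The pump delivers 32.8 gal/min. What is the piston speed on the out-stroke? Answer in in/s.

v ≈ 17.2 in/s

In regeneration the rod-end outflow joins the pump flow into the cap end, so the net volume the pump must supply per unit advance equals the rod cross-section area.
Rod cross-section A_rod = π/4 × (3.06 in)² = 7.354 in^2
v = Q_pump / A_rod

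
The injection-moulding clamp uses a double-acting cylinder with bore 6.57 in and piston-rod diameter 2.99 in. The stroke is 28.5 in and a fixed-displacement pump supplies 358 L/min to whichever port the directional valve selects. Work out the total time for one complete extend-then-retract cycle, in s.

t ≈ 4.76 s

Cap-side area A_cap = π/4 × (6.57 in)² = 33.90 in^2
Rod-side annular area A_ann = π/4 × (6.57² − 2.99²) = 26.88 in^2
t_ext = A_cap·L/Q = 2.654 s
t_ret = A_ann·L/Q = 2.104 s
t_cycle = t_ext + t_ret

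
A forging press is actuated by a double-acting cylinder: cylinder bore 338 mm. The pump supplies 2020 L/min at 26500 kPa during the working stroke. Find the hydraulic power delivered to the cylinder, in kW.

Hydraulic power = P × Q

W ≈ 892 kW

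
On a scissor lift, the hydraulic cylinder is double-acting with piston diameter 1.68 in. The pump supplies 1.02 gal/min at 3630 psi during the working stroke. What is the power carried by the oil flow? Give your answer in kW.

Hydraulic power = P × Q

W ≈ 1.61 kW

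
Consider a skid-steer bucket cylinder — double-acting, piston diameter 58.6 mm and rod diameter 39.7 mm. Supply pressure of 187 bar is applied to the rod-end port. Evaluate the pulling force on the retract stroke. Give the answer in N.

F ≈ 27300 N

Rod-side annular area A_ann = π/4 × (58.6² − 39.7²) = 1459 mm^2
On retraction the pressure acts on the annular area (bore minus rod).
F = P × A_ann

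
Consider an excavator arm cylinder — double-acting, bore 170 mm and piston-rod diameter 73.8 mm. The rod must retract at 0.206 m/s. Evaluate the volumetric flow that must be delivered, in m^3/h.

Q ≈ 13.7 m^3/h

Rod-side annular area A_ann = π/4 × (170² − 73.8²) = 18420 mm^2
Q = A × v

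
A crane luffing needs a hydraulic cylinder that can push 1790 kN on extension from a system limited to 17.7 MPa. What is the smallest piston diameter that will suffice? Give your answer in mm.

Extension force acts on the full piston face: F = P × (π/4)D².
D = √(4F / (πP)) = √(4 × 1790 kN / (π × 17.7 MPa))

D ≈ 359 mm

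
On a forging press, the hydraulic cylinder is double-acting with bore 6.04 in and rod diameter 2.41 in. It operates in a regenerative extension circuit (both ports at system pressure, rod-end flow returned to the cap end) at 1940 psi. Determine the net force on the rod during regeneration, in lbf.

With equal pressure on both faces, forces on the annular region cancel; the net push is pressure × rod cross-section.
Rod cross-section A_rod = π/4 × (2.41 in)² = 4.562 in^2
F = P × A_rod

F ≈ 8850 lbf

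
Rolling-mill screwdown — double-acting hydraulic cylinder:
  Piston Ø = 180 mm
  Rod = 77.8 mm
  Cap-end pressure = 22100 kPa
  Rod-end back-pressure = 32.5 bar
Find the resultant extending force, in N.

F ≈ 4.95e5 N

Cap-side area A_cap = π/4 × (180 mm)² = 25450 mm^2
Rod-side annular area A_ann = π/4 × (180² − 77.8²) = 20690 mm^2
Net thrust = P_cap·A_cap − P_rod·A_ann = 5.624e5 N − 67250 N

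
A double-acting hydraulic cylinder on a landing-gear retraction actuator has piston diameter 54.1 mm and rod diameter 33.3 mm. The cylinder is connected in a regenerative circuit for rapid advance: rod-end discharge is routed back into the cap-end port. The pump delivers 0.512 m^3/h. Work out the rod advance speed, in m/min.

In regeneration the rod-end outflow joins the pump flow into the cap end, so the net volume the pump must supply per unit advance equals the rod cross-section area.
Rod cross-section A_rod = π/4 × (33.3 mm)² = 870.9 mm^2
v = Q_pump / A_rod

v ≈ 9.80 m/min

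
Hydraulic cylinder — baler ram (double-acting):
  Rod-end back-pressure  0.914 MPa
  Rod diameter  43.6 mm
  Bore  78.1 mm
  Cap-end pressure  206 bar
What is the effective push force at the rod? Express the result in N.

F ≈ 95700 N

Cap-side area A_cap = π/4 × (78.1 mm)² = 4791 mm^2
Rod-side annular area A_ann = π/4 × (78.1² − 43.6²) = 3298 mm^2
Net thrust = P_cap·A_cap − P_rod·A_ann = 98690 N − 3014 N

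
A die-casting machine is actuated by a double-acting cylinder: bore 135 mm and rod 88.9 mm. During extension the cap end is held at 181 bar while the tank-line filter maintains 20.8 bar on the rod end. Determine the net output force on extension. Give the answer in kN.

Cap-side area A_cap = π/4 × (135 mm)² = 14310 mm^2
Rod-side annular area A_ann = π/4 × (135² − 88.9²) = 8107 mm^2
Net thrust = P_cap·A_cap − P_rod·A_ann = 259.1 kN − 16.86 kN

F ≈ 242 kN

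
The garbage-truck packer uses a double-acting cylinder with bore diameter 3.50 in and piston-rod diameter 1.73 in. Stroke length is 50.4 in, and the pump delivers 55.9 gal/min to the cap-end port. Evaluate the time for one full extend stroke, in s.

t ≈ 2.25 s

Cap-side area A_cap = π/4 × (3.50 in)² = 9.621 in^2
Swept volume V = A × L; t = V / Q = A·L / Q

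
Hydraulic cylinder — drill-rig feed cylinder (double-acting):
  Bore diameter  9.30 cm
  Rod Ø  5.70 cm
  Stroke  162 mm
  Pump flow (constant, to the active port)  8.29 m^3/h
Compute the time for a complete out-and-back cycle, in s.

Cap-side area A_cap = π/4 × (9.30 cm)² = 67.93 cm^2
Rod-side annular area A_ann = π/4 × (9.30² − 5.70²) = 42.41 cm^2
t_ext = A_cap·L/Q = 0.4779 s
t_ret = A_ann·L/Q = 0.2984 s
t_cycle = t_ext + t_ret

t ≈ 0.776 s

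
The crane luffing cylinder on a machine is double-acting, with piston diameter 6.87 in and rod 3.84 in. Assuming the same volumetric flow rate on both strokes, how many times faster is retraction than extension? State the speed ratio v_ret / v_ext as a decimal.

v_ret/v_ext ≈ 1.45

Cap-side area A_cap = π/4 × (6.87 in)² = 37.07 in^2
Rod-side annular area A_ann = π/4 × (6.87² − 3.84²) = 25.49 in^2
For equal Q, v ∝ 1/A, so v_ret/v_ext = A_cap/A_ann.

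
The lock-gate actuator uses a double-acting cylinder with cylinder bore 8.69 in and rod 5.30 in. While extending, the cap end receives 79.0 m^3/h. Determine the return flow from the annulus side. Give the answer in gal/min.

Cap-side area A_cap = π/4 × (8.69 in)² = 59.31 in^2
Rod-side annular area A_ann = π/4 × (8.69² − 5.30²) = 37.25 in^2
Piston speed v = Q_in/A_cap; rod-end outflow Q_out = v × A_ann = Q_in × A_ann/A_cap.

Q_out ≈ 218 gal/min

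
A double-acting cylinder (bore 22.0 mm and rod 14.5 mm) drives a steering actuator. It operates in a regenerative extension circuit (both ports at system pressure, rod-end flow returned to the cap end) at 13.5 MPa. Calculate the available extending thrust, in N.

With equal pressure on both faces, forces on the annular region cancel; the net push is pressure × rod cross-section.
Rod cross-section A_rod = π/4 × (14.5 mm)² = 165.1 mm^2
F = P × A_rod

F ≈ 2230 N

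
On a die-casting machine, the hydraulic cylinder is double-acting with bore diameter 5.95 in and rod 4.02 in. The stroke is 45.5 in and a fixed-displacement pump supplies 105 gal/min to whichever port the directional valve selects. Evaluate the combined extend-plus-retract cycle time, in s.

Cap-side area A_cap = π/4 × (5.95 in)² = 27.81 in^2
Rod-side annular area A_ann = π/4 × (5.95² − 4.02²) = 15.11 in^2
t_ext = A_cap·L/Q = 3.130 s
t_ret = A_ann·L/Q = 1.701 s
t_cycle = t_ext + t_ret

t ≈ 4.83 s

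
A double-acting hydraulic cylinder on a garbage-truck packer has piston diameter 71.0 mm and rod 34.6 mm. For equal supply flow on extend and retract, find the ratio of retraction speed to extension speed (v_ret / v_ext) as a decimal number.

Cap-side area A_cap = π/4 × (71.0 mm)² = 3959 mm^2
Rod-side annular area A_ann = π/4 × (71.0² − 34.6²) = 3019 mm^2
For equal Q, v ∝ 1/A, so v_ret/v_ext = A_cap/A_ann.

v_ret/v_ext ≈ 1.31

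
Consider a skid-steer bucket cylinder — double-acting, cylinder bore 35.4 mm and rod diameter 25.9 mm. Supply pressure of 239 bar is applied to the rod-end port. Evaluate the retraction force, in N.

F ≈ 10900 N

Rod-side annular area A_ann = π/4 × (35.4² − 25.9²) = 457.4 mm^2
On retraction the pressure acts on the annular area (bore minus rod).
F = P × A_ann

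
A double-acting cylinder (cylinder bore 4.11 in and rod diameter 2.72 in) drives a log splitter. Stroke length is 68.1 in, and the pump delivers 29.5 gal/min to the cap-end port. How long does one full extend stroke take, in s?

Cap-side area A_cap = π/4 × (4.11 in)² = 13.27 in^2
Swept volume V = A × L; t = V / Q = A·L / Q

t ≈ 7.95 s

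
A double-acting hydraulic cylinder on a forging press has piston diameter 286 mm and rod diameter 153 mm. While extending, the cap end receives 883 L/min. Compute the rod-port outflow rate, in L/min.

Q_out ≈ 630 L/min

Cap-side area A_cap = π/4 × (286 mm)² = 64240 mm^2
Rod-side annular area A_ann = π/4 × (286² − 153²) = 45860 mm^2
Piston speed v = Q_in/A_cap; rod-end outflow Q_out = v × A_ann = Q_in × A_ann/A_cap.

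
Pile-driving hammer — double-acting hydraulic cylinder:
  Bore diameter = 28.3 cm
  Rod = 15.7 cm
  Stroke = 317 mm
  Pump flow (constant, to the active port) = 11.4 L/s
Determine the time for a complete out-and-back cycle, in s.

Cap-side area A_cap = π/4 × (28.3 cm)² = 629.0 cm^2
Rod-side annular area A_ann = π/4 × (28.3² − 15.7²) = 435.4 cm^2
t_ext = A_cap·L/Q = 1.749 s
t_ret = A_ann·L/Q = 1.211 s
t_cycle = t_ext + t_ret

t ≈ 2.96 s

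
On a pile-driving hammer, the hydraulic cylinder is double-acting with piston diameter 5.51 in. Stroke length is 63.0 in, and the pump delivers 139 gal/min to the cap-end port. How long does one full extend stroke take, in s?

Cap-side area A_cap = π/4 × (5.51 in)² = 23.84 in^2
Swept volume V = A × L; t = V / Q = A·L / Q

t ≈ 2.81 s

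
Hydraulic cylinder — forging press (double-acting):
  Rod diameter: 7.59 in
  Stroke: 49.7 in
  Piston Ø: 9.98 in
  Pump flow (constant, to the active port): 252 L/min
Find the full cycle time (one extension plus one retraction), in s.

t ≈ 21.6 s

Cap-side area A_cap = π/4 × (9.98 in)² = 78.23 in^2
Rod-side annular area A_ann = π/4 × (9.98² − 7.59²) = 32.98 in^2
t_ext = A_cap·L/Q = 15.17 s
t_ret = A_ann·L/Q = 6.395 s
t_cycle = t_ext + t_ret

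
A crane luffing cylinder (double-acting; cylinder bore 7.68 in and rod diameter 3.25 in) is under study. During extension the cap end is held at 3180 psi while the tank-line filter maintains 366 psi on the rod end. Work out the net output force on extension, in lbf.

Cap-side area A_cap = π/4 × (7.68 in)² = 46.32 in^2
Rod-side annular area A_ann = π/4 × (7.68² − 3.25²) = 38.03 in^2
Net thrust = P_cap·A_cap − P_rod·A_ann = 1.473e5 lbf − 13920 lbf

F ≈ 1.33e5 lbf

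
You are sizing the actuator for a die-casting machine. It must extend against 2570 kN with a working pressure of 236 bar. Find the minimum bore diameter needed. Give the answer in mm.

Extension force acts on the full piston face: F = P × (π/4)D².
D = √(4F / (πP)) = √(4 × 2570 kN / (π × 236 bar))

D ≈ 372 mm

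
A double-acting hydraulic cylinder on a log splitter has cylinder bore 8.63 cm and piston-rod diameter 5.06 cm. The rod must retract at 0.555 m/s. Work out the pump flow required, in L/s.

Q ≈ 2.13 L/s

Rod-side annular area A_ann = π/4 × (8.63² − 5.06²) = 38.39 cm^2
Q = A × v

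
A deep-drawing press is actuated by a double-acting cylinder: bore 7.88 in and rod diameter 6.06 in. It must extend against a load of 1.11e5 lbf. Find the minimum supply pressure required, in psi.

P ≈ 2280 psi

Cap-side area A_cap = π/4 × (7.88 in)² = 48.77 in^2
P = F / A = 1.11e5 lbf / A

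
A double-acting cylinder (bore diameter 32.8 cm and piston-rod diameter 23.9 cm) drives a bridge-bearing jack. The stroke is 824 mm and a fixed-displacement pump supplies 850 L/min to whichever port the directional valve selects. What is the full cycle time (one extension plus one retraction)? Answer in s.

t ≈ 7.22 s

Cap-side area A_cap = π/4 × (32.8 cm)² = 845.0 cm^2
Rod-side annular area A_ann = π/4 × (32.8² − 23.9²) = 396.3 cm^2
t_ext = A_cap·L/Q = 4.915 s
t_ret = A_ann·L/Q = 2.305 s
t_cycle = t_ext + t_ret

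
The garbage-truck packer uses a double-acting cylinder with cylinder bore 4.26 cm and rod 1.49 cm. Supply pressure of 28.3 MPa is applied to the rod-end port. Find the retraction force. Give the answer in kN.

F ≈ 35.4 kN

Rod-side annular area A_ann = π/4 × (4.26² − 1.49²) = 12.51 cm^2
On retraction the pressure acts on the annular area (bore minus rod).
F = P × A_ann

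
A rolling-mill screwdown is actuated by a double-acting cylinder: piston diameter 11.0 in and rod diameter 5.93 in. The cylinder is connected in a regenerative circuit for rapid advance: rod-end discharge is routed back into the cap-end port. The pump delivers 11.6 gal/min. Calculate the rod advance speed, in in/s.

v ≈ 1.62 in/s

In regeneration the rod-end outflow joins the pump flow into the cap end, so the net volume the pump must supply per unit advance equals the rod cross-section area.
Rod cross-section A_rod = π/4 × (5.93 in)² = 27.62 in^2
v = Q_pump / A_rod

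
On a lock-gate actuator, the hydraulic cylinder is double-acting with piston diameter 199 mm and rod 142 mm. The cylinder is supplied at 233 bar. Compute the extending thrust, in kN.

Cap-side area A_cap = π/4 × (199 mm)² = 31100 mm^2
F = P × A_cap = 233 bar × A_cap

F ≈ 725 kN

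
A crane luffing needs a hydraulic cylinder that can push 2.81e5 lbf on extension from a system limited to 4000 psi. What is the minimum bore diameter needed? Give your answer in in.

D ≈ 9.46 in

Extension force acts on the full piston face: F = P × (π/4)D².
D = √(4F / (πP)) = √(4 × 2.81e5 lbf / (π × 4000 psi))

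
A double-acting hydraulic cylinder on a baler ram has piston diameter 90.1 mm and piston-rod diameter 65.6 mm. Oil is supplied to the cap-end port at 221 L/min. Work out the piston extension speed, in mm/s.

Cap-side area A_cap = π/4 × (90.1 mm)² = 6376 mm^2
v = Q / A

v ≈ 578 mm/s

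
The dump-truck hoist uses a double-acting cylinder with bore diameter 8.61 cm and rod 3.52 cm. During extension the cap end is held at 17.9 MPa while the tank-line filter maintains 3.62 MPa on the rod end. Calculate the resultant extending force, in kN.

Cap-side area A_cap = π/4 × (8.61 cm)² = 58.22 cm^2
Rod-side annular area A_ann = π/4 × (8.61² − 3.52²) = 48.49 cm^2
Net thrust = P_cap·A_cap − P_rod·A_ann = 104.2 kN − 17.55 kN

F ≈ 86.7 kN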